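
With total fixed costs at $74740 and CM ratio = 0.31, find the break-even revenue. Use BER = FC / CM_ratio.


Formula: BER = Fixed Costs / Contribution Margin Ratio
BER = $74740 / 0.31
BER = $241096.77 (to the nearest cent)

$241096.77


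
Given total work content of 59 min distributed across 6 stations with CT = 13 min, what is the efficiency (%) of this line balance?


Formula: Efficiency = Sum of Task Times / (N_stations * CT) * 100
Total station capacity = 6 stations * 13 min = 78 min
Efficiency = 59 / 78 * 100 = 75.6%

75.6%


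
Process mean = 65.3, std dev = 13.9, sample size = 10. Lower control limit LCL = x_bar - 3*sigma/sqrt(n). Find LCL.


LCL = 65.3 - 3 * 13.9 / sqrt(10)

52.11


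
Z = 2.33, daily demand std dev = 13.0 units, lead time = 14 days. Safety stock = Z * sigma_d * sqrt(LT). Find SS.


Formula: SS = z * sigma_d * sqrt(LT)
sqrt(LT) = sqrt(14) = 3.7417
SS = 2.33 * 13.0 * 3.7417
SS = 113.3 units

113.3 units


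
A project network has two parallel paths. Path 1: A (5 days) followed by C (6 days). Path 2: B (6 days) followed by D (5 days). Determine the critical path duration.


Path 1 = 5 + 6 = 11 days
Path 2 = 6 + 5 = 11 days
Duration = max(11, 11) = 11 days

11 days


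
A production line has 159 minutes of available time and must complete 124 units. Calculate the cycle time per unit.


Formula: CT = Available Time / Number of Units
CT = 159 min / 124 units
CT = 1.28 min/unit

1.28 min/unit


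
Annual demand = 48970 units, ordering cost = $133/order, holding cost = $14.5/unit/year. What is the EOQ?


Formula: EOQ = sqrt(2 * D * S / H)
Numerator: 2 * 48970 * 133 = 13026020
2DS/H = 13026020 / 14.5 = 898346.2
EOQ = sqrt(898346.2) = 947.8 units

947.8 units


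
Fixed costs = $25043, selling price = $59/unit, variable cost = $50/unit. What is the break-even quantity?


Formula: BEQ = Fixed Costs / (Price - Variable Cost)
Contribution margin = $59 - $50 = $9/unit
BEQ = ceil($25043 / $9/unit) = ceil(2782.56) = 2783 units

2783 units


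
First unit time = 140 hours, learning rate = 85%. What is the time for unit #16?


Formula: T_n = T_1 * (learning_rate)^(log2(n)) where learning_rate = rate/100
Doublings = log2(16) = 4
T_n = 140 * 0.85^4
T_n = 140 * 0.522 = 73.1 hours

73.1 hours


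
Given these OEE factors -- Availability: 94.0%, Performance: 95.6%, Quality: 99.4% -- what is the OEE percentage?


Formula: OEE = Availability * Performance * Quality / 10000
A * P = 94.0% * 95.6% / 100 = 89.86%
OEE = 89.86% * 99.4% / 100 = 89.3%

89.3%


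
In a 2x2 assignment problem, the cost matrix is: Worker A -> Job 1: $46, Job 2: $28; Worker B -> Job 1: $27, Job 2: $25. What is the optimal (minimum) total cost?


Option 1: A->1 + B->2 = $46 + $25 = $71
Option 2: A->2 + B->1 = $28 + $27 = $55
Min cost = min($71, $55) = $55

$55


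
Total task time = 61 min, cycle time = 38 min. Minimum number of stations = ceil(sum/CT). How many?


Formula: N_min = ceil(Sum of Task Times / Cycle Time)
N_min = ceil(61 min / 38 min) = ceil(1.6053)
N_min = 2 stations

2


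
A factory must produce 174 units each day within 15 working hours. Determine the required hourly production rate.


Formula: Production Rate = Daily Demand / Available Hours
Rate = 174 units/day / 15 hours/day
Rate = 11.6 units/hour

11.6 units/hour


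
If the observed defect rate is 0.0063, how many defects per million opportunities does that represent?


DPMO = defect_rate * 1000000 = 0.0063 * 1000000

6300


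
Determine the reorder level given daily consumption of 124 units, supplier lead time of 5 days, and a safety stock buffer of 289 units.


Formula: ROP = (Daily Demand * Lead Time) + Safety Stock
Demand during lead time = 124 * 5 = 620 units
ROP = 620 + 289 = 909 units

909 units


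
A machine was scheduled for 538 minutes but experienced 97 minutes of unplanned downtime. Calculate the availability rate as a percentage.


Formula: Availability = (Planned Time - Downtime) / Planned Time * 100
Uptime = 538 - 97 = 441 min
Availability = 441 / 538 * 100 = 82.0%

82.0%


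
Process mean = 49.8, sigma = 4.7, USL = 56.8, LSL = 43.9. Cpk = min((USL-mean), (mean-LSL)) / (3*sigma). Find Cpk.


Cpu = (56.8 - 49.8) / (3 * 4.7) = 0.5
Cpl = (49.8 - 43.9) / (3 * 4.7) = 0.42
Cpk = min(0.5, 0.42) = 0.42

0.42


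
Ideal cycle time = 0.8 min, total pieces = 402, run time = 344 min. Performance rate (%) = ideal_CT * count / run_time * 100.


Formula: Performance = (Ideal CT * Total Count) / Run Time * 100
Ideal output time = 0.8 * 402 = 321.6 min
Performance = 321.6 / 344 * 100 = 93.5%

93.5%


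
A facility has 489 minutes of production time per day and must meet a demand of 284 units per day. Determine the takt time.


Formula: Takt Time = Available Production Time / Customer Demand
Takt = 489 min/day / 284 units/day
Takt = 1.72 min/unit

1.72 min/unit


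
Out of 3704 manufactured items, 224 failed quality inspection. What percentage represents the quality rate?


Formula: Quality Rate = Good Pieces / Total Pieces * 100
Good pieces = 3704 - 224 = 3480
QR = 3480 / 3704 * 100 = 94.0%

94.0%


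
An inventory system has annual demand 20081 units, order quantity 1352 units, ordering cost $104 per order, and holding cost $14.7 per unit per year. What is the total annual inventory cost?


TC = 20081/1352 * 104 + 1352/2 * 14.7

$11481.89


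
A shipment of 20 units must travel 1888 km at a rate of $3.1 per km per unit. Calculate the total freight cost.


TC = dist * cost * units = 1888 * 3.1 * 20 = $117056.00

$117056.00


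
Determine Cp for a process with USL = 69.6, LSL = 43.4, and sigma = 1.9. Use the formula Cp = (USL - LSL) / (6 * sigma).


Cp = (69.6 - 43.4) / (6 * 1.9)

2.3


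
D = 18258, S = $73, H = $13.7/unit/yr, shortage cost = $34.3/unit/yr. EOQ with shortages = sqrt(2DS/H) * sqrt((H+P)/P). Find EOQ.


Formula: EOQ* = sqrt(2DS/H) * sqrt((H+P)/P)
Base EOQ = sqrt(2*18258*73/13.7) = 441.11 units
Correction = sqrt((13.7+34.3)/34.3) = 1.18297
EOQ* = 441.11 * 1.18297 = 521.8 units

521.8 units


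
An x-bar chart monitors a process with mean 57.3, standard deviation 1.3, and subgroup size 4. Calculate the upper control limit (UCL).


UCL = 57.3 + 3 * 1.3 / sqrt(4)

59.25


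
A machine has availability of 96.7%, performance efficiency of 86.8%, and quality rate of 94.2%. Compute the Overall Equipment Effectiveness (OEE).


Formula: OEE = Availability * Performance * Quality / 10000
A * P = 96.7% * 86.8% / 100 = 83.94%
OEE = 83.94% * 94.2% / 100 = 79.1%

79.1%


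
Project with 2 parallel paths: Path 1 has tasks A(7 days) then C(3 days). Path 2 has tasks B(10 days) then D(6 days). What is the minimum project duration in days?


Path 1 = 7 + 3 = 10 days
Path 2 = 10 + 6 = 16 days
Duration = max(10, 16) = 16 days

16 days


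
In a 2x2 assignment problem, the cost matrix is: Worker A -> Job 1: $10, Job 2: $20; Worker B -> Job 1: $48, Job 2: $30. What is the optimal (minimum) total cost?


Option 1: A->1 + B->2 = $10 + $30 = $40
Option 2: A->2 + B->1 = $20 + $48 = $68
Min cost = min($40, $68) = $40

$40


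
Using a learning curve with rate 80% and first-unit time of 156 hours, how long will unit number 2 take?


Formula: T_n = T_1 * (learning_rate)^(log2(n)) where learning_rate = rate/100
Doublings = log2(2) = 1
T_n = 156 * 0.8^1
T_n = 156 * 0.8 = 124.8 hours

124.8 hours


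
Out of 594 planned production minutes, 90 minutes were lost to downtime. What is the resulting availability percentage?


Formula: Availability = (Planned Time - Downtime) / Planned Time * 100
Uptime = 594 - 90 = 504 min
Availability = 504 / 594 * 100 = 84.8%

84.8%


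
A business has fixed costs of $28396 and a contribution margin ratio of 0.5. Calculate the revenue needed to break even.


Formula: BER = Fixed Costs / Contribution Margin Ratio
BER = $28396 / 0.5
BER = $56792.00 (to the nearest cent)

$56792.00


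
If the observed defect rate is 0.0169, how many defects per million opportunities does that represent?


DPMO = defect_rate * 1000000 = 0.0169 * 1000000

16900


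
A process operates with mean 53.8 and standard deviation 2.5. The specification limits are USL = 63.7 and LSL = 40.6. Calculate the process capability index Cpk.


Cpu = (63.7 - 53.8) / (3 * 2.5) = 1.32
Cpl = (53.8 - 40.6) / (3 * 2.5) = 1.76
Cpk = min(1.32, 1.76) = 1.32

1.32


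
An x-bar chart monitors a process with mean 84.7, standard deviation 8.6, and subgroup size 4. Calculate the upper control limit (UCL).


UCL = 84.7 + 3 * 8.6 / sqrt(4)

97.6


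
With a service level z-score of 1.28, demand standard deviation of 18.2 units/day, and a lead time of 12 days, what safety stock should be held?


Formula: SS = z * sigma_d * sqrt(LT)
sqrt(LT) = sqrt(12) = 3.4641
SS = 1.28 * 18.2 * 3.4641
SS = 80.7 units

80.7 units


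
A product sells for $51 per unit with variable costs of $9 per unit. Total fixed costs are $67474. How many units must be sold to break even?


Formula: BEQ = Fixed Costs / (Price - Variable Cost)
Contribution margin = $51 - $9 = $42/unit
BEQ = ceil($67474 / $42/unit) = ceil(1606.52) = 1607 units

1607 units


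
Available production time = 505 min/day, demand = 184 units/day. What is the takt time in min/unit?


Formula: Takt Time = Available Production Time / Customer Demand
Takt = 505 min/day / 184 units/day
Takt = 2.74 min/unit

2.74 min/unit


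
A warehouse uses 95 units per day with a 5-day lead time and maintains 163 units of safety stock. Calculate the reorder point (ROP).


Formula: ROP = (Daily Demand * Lead Time) + Safety Stock
Demand during lead time = 95 * 5 = 475 units
ROP = 475 + 163 = 638 units

638 units


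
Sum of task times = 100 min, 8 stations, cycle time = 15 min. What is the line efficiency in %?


Formula: Efficiency = Sum of Task Times / (N_stations * CT) * 100
Total station capacity = 8 stations * 15 min = 120 min
Efficiency = 100 / 120 * 100 = 83.3%

83.3%


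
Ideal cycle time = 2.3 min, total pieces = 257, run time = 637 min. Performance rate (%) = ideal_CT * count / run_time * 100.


Formula: Performance = (Ideal CT * Total Count) / Run Time * 100
Ideal output time = 2.3 * 257 = 591.1 min
Performance = 591.1 / 637 * 100 = 92.8%

92.8%


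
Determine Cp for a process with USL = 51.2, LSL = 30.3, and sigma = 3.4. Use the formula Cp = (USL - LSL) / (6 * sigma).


Cp = (51.2 - 30.3) / (6 * 3.4)

1.02


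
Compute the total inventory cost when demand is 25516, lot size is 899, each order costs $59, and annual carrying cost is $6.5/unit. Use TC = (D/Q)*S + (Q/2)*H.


TC = 25516/899 * 59 + 899/2 * 6.5

$4596.33


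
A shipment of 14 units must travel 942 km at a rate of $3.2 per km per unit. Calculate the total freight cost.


TC = dist * cost * units = 942 * 3.2 * 14 = $42201.60

$42201.60


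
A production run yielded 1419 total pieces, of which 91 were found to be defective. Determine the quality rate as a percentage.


Formula: Quality Rate = Good Pieces / Total Pieces * 100
Good pieces = 1419 - 91 = 1328
QR = 1328 / 1419 * 100 = 93.6%

93.6%


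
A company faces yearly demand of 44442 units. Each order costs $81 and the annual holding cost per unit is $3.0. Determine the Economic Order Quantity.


Formula: EOQ = sqrt(2 * D * S / H)
Numerator: 2 * 44442 * 81 = 7199604
2DS/H = 7199604 / 3.0 = 2399868.0
EOQ = sqrt(2399868.0) = 1549.2 units

1549.2 units


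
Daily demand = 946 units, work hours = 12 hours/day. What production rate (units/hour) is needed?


Formula: Production Rate = Daily Demand / Available Hours
Rate = 946 units/day / 12 hours/day
Rate = 78.8 units/hour

78.8 units/hour


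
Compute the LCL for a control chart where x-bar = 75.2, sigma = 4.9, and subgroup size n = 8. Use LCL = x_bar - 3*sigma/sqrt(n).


LCL = 75.2 - 3 * 4.9 / sqrt(8)

70.0


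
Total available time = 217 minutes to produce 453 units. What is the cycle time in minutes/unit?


Formula: CT = Available Time / Number of Units
CT = 217 min / 453 units
CT = 0.48 min/unit

0.48 min/unit


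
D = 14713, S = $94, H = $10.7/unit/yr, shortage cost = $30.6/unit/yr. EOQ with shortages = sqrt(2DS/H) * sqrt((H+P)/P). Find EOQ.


Formula: EOQ* = sqrt(2DS/H) * sqrt((H+P)/P)
Base EOQ = sqrt(2*14713*94/10.7) = 508.44 units
Correction = sqrt((10.7+30.6)/30.6) = 1.16175
EOQ* = 508.44 * 1.16175 = 590.7 units

590.7 units


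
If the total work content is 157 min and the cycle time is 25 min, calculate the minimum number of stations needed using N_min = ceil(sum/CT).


Formula: N_min = ceil(Sum of Task Times / Cycle Time)
N_min = ceil(157 min / 25 min) = ceil(6.28)
N_min = 7 stations

7


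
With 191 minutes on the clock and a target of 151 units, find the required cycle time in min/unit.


Formula: CT = Available Time / Number of Units
CT = 191 min / 151 units
CT = 1.26 min/unit

1.26 min/unit


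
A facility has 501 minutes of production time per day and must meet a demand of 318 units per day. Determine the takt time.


Formula: Takt Time = Available Production Time / Customer Demand
Takt = 501 min/day / 318 units/day
Takt = 1.58 min/unit

1.58 min/unit


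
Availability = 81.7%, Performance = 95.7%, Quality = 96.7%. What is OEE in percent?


Formula: OEE = Availability * Performance * Quality / 10000
A * P = 81.7% * 95.7% / 100 = 78.19%
OEE = 78.19% * 96.7% / 100 = 75.6%

75.6%


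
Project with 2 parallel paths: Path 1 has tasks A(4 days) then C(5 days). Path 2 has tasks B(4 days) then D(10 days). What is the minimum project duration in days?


Path 1 = 4 + 5 = 9 days
Path 2 = 4 + 10 = 14 days
Duration = max(9, 14) = 14 days

14 days


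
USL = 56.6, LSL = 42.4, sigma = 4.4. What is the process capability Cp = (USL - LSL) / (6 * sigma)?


Cp = (56.6 - 42.4) / (6 * 4.4)

0.54


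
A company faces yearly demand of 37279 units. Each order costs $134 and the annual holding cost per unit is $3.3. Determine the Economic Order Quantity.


Formula: EOQ = sqrt(2 * D * S / H)
Numerator: 2 * 37279 * 134 = 9990772
2DS/H = 9990772 / 3.3 = 3027506.7
EOQ = sqrt(3027506.7) = 1740.0 units

1740.0 units


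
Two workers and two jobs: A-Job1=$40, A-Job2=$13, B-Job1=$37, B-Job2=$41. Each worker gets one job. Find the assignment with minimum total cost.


Option 1: A->1 + B->2 = $40 + $41 = $81
Option 2: A->2 + B->1 = $13 + $37 = $50
Min cost = min($81, $50) = $50

$50


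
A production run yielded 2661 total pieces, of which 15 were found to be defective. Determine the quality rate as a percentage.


Formula: Quality Rate = Good Pieces / Total Pieces * 100
Good pieces = 2661 - 15 = 2646
QR = 2646 / 2661 * 100 = 99.4%

99.4%


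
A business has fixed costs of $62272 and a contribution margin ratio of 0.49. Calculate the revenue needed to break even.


Formula: BER = Fixed Costs / Contribution Margin Ratio
BER = $62272 / 0.49
BER = $127085.71 (to the nearest cent)

$127085.71


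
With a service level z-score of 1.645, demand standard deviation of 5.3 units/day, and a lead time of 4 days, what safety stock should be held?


Formula: SS = z * sigma_d * sqrt(LT)
sqrt(LT) = sqrt(4) = 2.0
SS = 1.645 * 5.3 * 2.0
SS = 17.4 units

17.4 units


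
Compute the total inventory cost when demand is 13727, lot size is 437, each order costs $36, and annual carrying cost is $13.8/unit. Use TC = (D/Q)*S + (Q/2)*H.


TC = 13727/437 * 36 + 437/2 * 13.8

$4146.13


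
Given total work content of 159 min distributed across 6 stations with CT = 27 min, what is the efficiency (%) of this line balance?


Formula: Efficiency = Sum of Task Times / (N_stations * CT) * 100
Total station capacity = 6 stations * 27 min = 162 min
Efficiency = 159 / 162 * 100 = 98.1%

98.1%


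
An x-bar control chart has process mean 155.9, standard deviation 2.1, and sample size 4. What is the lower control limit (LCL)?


LCL = 155.9 - 3 * 2.1 / sqrt(4)

152.75


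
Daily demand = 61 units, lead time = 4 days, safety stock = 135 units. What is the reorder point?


Formula: ROP = (Daily Demand * Lead Time) + Safety Stock
Demand during lead time = 61 * 4 = 244 units
ROP = 244 + 135 = 379 units

379 units


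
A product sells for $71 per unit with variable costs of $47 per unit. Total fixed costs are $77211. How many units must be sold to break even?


Formula: BEQ = Fixed Costs / (Price - Variable Cost)
Contribution margin = $71 - $47 = $24/unit
BEQ = ceil($77211 / $24/unit) = ceil(3217.12) = 3218 units

3218 units


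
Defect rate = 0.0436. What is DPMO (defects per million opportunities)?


DPMO = defect_rate * 1000000 = 0.0436 * 1000000

43600


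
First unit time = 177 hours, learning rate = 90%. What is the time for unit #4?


Formula: T_n = T_1 * (learning_rate)^(log2(n)) where learning_rate = rate/100
Doublings = log2(4) = 2
T_n = 177 * 0.9^2
T_n = 177 * 0.81 = 143.4 hours

143.4 hours


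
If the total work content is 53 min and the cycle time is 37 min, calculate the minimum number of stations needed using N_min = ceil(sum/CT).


Formula: N_min = ceil(Sum of Task Times / Cycle Time)
N_min = ceil(53 min / 37 min) = ceil(1.4324)
N_min = 2 stations

2


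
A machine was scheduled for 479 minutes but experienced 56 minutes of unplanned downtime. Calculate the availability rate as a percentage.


Formula: Availability = (Planned Time - Downtime) / Planned Time * 100
Uptime = 479 - 56 = 423 min
Availability = 423 / 479 * 100 = 88.3%

88.3%


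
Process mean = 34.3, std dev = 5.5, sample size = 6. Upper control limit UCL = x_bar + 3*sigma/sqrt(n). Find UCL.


UCL = 34.3 + 3 * 5.5 / sqrt(6)

41.04


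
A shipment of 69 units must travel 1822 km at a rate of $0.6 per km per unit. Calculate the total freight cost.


TC = dist * cost * units = 1822 * 0.6 * 69 = $75430.80

$75430.80


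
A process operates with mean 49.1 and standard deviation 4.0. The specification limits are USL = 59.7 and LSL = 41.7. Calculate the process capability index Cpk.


Cpu = (59.7 - 49.1) / (3 * 4.0) = 0.88
Cpl = (49.1 - 41.7) / (3 * 4.0) = 0.62
Cpk = min(0.88, 0.62) = 0.62

0.62


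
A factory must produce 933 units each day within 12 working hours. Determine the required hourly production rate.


Formula: Production Rate = Daily Demand / Available Hours
Rate = 933 units/day / 12 hours/day
Rate = 77.8 units/hour

77.8 units/hour


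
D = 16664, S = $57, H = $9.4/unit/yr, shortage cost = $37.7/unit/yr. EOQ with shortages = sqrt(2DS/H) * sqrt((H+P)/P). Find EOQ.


Formula: EOQ* = sqrt(2DS/H) * sqrt((H+P)/P)
Base EOQ = sqrt(2*16664*57/9.4) = 449.55 units
Correction = sqrt((9.4+37.7)/37.7) = 1.11774
EOQ* = 449.55 * 1.11774 = 502.5 units

502.5 units


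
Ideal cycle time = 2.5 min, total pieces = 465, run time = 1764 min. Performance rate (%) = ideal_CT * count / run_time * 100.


Formula: Performance = (Ideal CT * Total Count) / Run Time * 100
Ideal output time = 2.5 * 465 = 1162.5 min
Performance = 1162.5 / 1764 * 100 = 65.9%

65.9%


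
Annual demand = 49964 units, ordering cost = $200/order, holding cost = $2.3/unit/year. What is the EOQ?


Formula: EOQ = sqrt(2 * D * S / H)
Numerator: 2 * 49964 * 200 = 19985600
2DS/H = 19985600 / 2.3 = 8689391.3
EOQ = sqrt(8689391.3) = 2947.8 units

2947.8 units


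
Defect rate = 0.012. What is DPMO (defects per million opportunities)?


DPMO = defect_rate * 1000000 = 0.012 * 1000000

12000


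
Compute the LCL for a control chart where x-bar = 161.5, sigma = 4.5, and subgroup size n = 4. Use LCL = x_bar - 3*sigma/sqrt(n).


LCL = 161.5 - 3 * 4.5 / sqrt(4)

154.75


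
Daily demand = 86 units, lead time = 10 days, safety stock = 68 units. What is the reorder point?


Formula: ROP = (Daily Demand * Lead Time) + Safety Stock
Demand during lead time = 86 * 10 = 860 units
ROP = 860 + 68 = 928 units

928 units


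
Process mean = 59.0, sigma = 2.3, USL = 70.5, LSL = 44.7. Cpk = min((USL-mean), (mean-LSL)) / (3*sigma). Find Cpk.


Cpu = (70.5 - 59.0) / (3 * 2.3) = 1.67
Cpl = (59.0 - 44.7) / (3 * 2.3) = 2.07
Cpk = min(1.67, 2.07) = 1.67

1.67


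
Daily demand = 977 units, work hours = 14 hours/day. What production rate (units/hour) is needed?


Formula: Production Rate = Daily Demand / Available Hours
Rate = 977 units/day / 14 hours/day
Rate = 69.8 units/hour

69.8 units/hour


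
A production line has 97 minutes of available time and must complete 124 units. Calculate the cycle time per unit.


Formula: CT = Available Time / Number of Units
CT = 97 min / 124 units
CT = 0.78 min/unit

0.78 min/unit


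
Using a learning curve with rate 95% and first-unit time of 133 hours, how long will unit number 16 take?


Formula: T_n = T_1 * (learning_rate)^(log2(n)) where learning_rate = rate/100
Doublings = log2(16) = 4
T_n = 133 * 0.95^4
T_n = 133 * 0.8145 = 108.3 hours

108.3 hours


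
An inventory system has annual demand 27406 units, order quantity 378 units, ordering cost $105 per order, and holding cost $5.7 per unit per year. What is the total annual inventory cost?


TC = 27406/378 * 105 + 378/2 * 5.7

$8690.08


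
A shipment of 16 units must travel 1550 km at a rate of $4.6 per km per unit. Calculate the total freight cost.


TC = dist * cost * units = 1550 * 4.6 * 16 = $114080.00

$114080.00


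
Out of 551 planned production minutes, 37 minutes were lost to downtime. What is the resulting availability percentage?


Formula: Availability = (Planned Time - Downtime) / Planned Time * 100
Uptime = 551 - 37 = 514 min
Availability = 514 / 551 * 100 = 93.3%

93.3%


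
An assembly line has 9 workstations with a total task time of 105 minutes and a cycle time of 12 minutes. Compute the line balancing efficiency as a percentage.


Formula: Efficiency = Sum of Task Times / (N_stations * CT) * 100
Total station capacity = 9 stations * 12 min = 108 min
Efficiency = 105 / 108 * 100 = 97.2%

97.2%


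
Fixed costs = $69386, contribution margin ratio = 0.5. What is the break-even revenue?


Formula: BER = Fixed Costs / Contribution Margin Ratio
BER = $69386 / 0.5
BER = $138772.00 (to the nearest cent)

$138772.00


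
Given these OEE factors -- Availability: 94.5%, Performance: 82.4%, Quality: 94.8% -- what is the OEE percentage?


Formula: OEE = Availability * Performance * Quality / 10000
A * P = 94.5% * 82.4% / 100 = 77.87%
OEE = 77.87% * 94.8% / 100 = 73.8%

73.8%


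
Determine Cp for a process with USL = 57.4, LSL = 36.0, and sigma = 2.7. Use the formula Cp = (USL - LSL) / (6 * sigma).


Cp = (57.4 - 36.0) / (6 * 2.7)

1.32


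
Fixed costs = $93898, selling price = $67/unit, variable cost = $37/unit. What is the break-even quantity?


Formula: BEQ = Fixed Costs / (Price - Variable Cost)
Contribution margin = $67 - $37 = $30/unit
BEQ = ceil($93898 / $30/unit) = ceil(3129.93) = 3130 units

3130 units


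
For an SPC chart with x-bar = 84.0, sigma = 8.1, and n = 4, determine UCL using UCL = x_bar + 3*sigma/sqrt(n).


UCL = 84.0 + 3 * 8.1 / sqrt(4)

96.15


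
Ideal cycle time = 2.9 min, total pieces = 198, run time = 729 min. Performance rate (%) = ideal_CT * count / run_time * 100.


Formula: Performance = (Ideal CT * Total Count) / Run Time * 100
Ideal output time = 2.9 * 198 = 574.2 min
Performance = 574.2 / 729 * 100 = 78.8%

78.8%


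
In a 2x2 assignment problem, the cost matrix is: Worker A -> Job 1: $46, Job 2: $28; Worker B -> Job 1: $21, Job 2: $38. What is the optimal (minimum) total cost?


Option 1: A->1 + B->2 = $46 + $38 = $84
Option 2: A->2 + B->1 = $28 + $21 = $49
Min cost = min($84, $49) = $49

$49


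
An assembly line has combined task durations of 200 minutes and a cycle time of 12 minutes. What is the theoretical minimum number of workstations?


Formula: N_min = ceil(Sum of Task Times / Cycle Time)
N_min = ceil(200 min / 12 min) = ceil(16.6667)
N_min = 17 stations

17


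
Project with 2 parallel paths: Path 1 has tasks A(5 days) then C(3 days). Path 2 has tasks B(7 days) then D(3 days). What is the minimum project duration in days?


Path 1 = 5 + 3 = 8 days
Path 2 = 7 + 3 = 10 days
Duration = max(8, 10) = 10 days

10 days


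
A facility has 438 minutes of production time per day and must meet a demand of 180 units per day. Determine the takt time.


Formula: Takt Time = Available Production Time / Customer Demand
Takt = 438 min/day / 180 units/day
Takt = 2.43 min/unit

2.43 min/unit


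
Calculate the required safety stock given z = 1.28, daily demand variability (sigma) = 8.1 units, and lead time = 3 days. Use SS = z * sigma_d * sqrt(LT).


Formula: SS = z * sigma_d * sqrt(LT)
sqrt(LT) = sqrt(3) = 1.7321
SS = 1.28 * 8.1 * 1.7321
SS = 18.0 units

18.0 units


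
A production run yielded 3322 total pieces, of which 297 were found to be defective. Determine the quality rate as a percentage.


Formula: Quality Rate = Good Pieces / Total Pieces * 100
Good pieces = 3322 - 297 = 3025
QR = 3025 / 3322 * 100 = 91.1%

91.1%


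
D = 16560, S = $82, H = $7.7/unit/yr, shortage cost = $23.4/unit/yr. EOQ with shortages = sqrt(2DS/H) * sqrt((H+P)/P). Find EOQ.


Formula: EOQ* = sqrt(2DS/H) * sqrt((H+P)/P)
Base EOQ = sqrt(2*16560*82/7.7) = 593.89 units
Correction = sqrt((7.7+23.4)/23.4) = 1.15285
EOQ* = 593.89 * 1.15285 = 684.7 units

684.7 units


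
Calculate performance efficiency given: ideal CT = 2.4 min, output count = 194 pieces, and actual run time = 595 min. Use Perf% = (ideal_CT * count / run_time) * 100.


Formula: Performance = (Ideal CT * Total Count) / Run Time * 100
Ideal output time = 2.4 * 194 = 465.6 min
Performance = 465.6 / 595 * 100 = 78.3%

78.3%


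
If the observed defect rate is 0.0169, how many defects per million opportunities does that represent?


DPMO = defect_rate * 1000000 = 0.0169 * 1000000

16900


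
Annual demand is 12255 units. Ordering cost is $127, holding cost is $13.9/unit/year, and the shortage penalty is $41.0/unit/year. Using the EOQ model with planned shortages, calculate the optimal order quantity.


Formula: EOQ* = sqrt(2DS/H) * sqrt((H+P)/P)
Base EOQ = sqrt(2*12255*127/13.9) = 473.22 units
Correction = sqrt((13.9+41.0)/41.0) = 1.15716
EOQ* = 473.22 * 1.15716 = 547.6 units

547.6 units


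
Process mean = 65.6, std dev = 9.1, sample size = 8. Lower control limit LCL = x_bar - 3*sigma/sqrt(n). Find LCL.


LCL = 65.6 - 3 * 9.1 / sqrt(8)

55.95


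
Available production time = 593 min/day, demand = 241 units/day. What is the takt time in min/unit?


Formula: Takt Time = Available Production Time / Customer Demand
Takt = 593 min/day / 241 units/day
Takt = 2.46 min/unit

2.46 min/unit


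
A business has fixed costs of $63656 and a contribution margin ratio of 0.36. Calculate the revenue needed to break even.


Formula: BER = Fixed Costs / Contribution Margin Ratio
BER = $63656 / 0.36
BER = $176822.22 (to the nearest cent)

$176822.22


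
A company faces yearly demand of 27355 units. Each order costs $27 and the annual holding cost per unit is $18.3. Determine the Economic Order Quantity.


Formula: EOQ = sqrt(2 * D * S / H)
Numerator: 2 * 27355 * 27 = 1477170
2DS/H = 1477170 / 18.3 = 80719.7
EOQ = sqrt(80719.7) = 284.1 units

284.1 units


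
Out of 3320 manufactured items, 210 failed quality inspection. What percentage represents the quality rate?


Formula: Quality Rate = Good Pieces / Total Pieces * 100
Good pieces = 3320 - 210 = 3110
QR = 3110 / 3320 * 100 = 93.7%

93.7%


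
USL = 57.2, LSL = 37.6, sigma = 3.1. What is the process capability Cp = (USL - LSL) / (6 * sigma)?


Cp = (57.2 - 37.6) / (6 * 3.1)

1.05


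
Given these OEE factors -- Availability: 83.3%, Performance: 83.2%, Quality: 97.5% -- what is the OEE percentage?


Formula: OEE = Availability * Performance * Quality / 10000
A * P = 83.3% * 83.2% / 100 = 69.31%
OEE = 69.31% * 97.5% / 100 = 67.6%

67.6%


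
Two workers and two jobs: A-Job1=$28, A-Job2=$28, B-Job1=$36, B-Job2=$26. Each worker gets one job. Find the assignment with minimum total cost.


Option 1: A->1 + B->2 = $28 + $26 = $54
Option 2: A->2 + B->1 = $28 + $36 = $64
Min cost = min($54, $64) = $54

$54


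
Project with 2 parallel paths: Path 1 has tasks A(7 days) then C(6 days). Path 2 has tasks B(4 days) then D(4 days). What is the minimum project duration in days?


Path 1 = 7 + 6 = 13 days
Path 2 = 4 + 4 = 8 days
Duration = max(13, 8) = 13 days

13 days


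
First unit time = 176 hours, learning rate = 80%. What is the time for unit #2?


Formula: T_n = T_1 * (learning_rate)^(log2(n)) where learning_rate = rate/100
Doublings = log2(2) = 1
T_n = 176 * 0.8^1
T_n = 176 * 0.8 = 140.8 hours

140.8 hours


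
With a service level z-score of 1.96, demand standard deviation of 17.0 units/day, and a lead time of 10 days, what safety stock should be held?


Formula: SS = z * sigma_d * sqrt(LT)
sqrt(LT) = sqrt(10) = 3.1623
SS = 1.96 * 17.0 * 3.1623
SS = 105.4 units

105.4 units


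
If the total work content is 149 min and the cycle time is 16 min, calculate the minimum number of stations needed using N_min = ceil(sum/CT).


Formula: N_min = ceil(Sum of Task Times / Cycle Time)
N_min = ceil(149 min / 16 min) = ceil(9.3125)
N_min = 10 stations

10


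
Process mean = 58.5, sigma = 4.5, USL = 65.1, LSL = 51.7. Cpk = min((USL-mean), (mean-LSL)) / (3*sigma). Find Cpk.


Cpu = (65.1 - 58.5) / (3 * 4.5) = 0.49
Cpl = (58.5 - 51.7) / (3 * 4.5) = 0.5
Cpk = min(0.49, 0.5) = 0.49

0.49


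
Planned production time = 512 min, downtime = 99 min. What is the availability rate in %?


Formula: Availability = (Planned Time - Downtime) / Planned Time * 100
Uptime = 512 - 99 = 413 min
Availability = 413 / 512 * 100 = 80.7%

80.7%


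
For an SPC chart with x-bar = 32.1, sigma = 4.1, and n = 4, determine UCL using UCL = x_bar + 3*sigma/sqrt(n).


UCL = 32.1 + 3 * 4.1 / sqrt(4)

38.25


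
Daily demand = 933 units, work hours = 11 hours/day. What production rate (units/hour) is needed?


Formula: Production Rate = Daily Demand / Available Hours
Rate = 933 units/day / 11 hours/day
Rate = 84.8 units/hour

84.8 units/hour


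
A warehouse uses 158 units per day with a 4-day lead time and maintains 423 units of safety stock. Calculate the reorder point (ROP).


Formula: ROP = (Daily Demand * Lead Time) + Safety Stock
Demand during lead time = 158 * 4 = 632 units
ROP = 632 + 423 = 1055 units

1055 units


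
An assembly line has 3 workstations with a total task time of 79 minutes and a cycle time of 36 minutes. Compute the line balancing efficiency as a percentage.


Formula: Efficiency = Sum of Task Times / (N_stations * CT) * 100
Total station capacity = 3 stations * 36 min = 108 min
Efficiency = 79 / 108 * 100 = 73.1%

73.1%


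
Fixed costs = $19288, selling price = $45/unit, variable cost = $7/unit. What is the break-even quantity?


Formula: BEQ = Fixed Costs / (Price - Variable Cost)
Contribution margin = $45 - $7 = $38/unit
BEQ = ceil($19288 / $38/unit) = ceil(507.58) = 508 units

508 units


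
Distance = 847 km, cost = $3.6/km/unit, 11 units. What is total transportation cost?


TC = dist * cost * units = 847 * 3.6 * 11 = $33541.20

$33541.20


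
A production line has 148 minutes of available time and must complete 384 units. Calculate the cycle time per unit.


Formula: CT = Available Time / Number of Units
CT = 148 min / 384 units
CT = 0.39 min/unit

0.39 min/unit


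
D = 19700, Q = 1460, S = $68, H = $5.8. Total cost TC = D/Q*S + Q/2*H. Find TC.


TC = 19700/1460 * 68 + 1460/2 * 5.8

$5151.53


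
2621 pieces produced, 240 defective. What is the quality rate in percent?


Formula: Quality Rate = Good Pieces / Total Pieces * 100
Good pieces = 2621 - 240 = 2381
QR = 2381 / 2621 * 100 = 90.8%

90.8%


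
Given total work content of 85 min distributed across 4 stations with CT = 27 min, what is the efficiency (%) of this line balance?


Formula: Efficiency = Sum of Task Times / (N_stations * CT) * 100
Total station capacity = 4 stations * 27 min = 108 min
Efficiency = 85 / 108 * 100 = 78.7%

78.7%


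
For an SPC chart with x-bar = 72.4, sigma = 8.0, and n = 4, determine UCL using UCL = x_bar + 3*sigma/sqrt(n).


UCL = 72.4 + 3 * 8.0 / sqrt(4)

84.4


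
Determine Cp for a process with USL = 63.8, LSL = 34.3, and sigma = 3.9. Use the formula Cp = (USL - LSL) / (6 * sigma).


Cp = (63.8 - 34.3) / (6 * 3.9)

1.26


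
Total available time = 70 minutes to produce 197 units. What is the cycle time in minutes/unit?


Formula: CT = Available Time / Number of Units
CT = 70 min / 197 units
CT = 0.36 min/unit

0.36 min/unit


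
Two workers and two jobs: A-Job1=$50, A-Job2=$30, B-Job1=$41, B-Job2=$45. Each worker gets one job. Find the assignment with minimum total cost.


Option 1: A->1 + B->2 = $50 + $45 = $95
Option 2: A->2 + B->1 = $30 + $41 = $71
Min cost = min($95, $71) = $71

$71


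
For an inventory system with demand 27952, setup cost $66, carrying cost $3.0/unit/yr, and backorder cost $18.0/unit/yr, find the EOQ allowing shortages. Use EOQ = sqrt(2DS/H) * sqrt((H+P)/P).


Formula: EOQ* = sqrt(2DS/H) * sqrt((H+P)/P)
Base EOQ = sqrt(2*27952*66/3.0) = 1109.0 units
Correction = sqrt((3.0+18.0)/18.0) = 1.08012
EOQ* = 1109.0 * 1.08012 = 1197.9 units

1197.9 units


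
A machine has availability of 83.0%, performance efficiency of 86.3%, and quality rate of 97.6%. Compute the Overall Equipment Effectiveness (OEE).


Formula: OEE = Availability * Performance * Quality / 10000
A * P = 83.0% * 86.3% / 100 = 71.63%
OEE = 71.63% * 97.6% / 100 = 69.9%

69.9%


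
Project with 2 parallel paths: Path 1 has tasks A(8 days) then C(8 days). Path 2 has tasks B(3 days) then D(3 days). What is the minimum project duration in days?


Path 1 = 8 + 8 = 16 days
Path 2 = 3 + 3 = 6 days
Duration = max(16, 6) = 16 days

16 days


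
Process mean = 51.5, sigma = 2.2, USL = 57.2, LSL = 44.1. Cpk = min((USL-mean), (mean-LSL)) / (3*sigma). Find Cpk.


Cpu = (57.2 - 51.5) / (3 * 2.2) = 0.86
Cpl = (51.5 - 44.1) / (3 * 2.2) = 1.12
Cpk = min(0.86, 1.12) = 0.86

0.86


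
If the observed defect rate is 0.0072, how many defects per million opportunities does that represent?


DPMO = defect_rate * 1000000 = 0.0072 * 1000000

7200


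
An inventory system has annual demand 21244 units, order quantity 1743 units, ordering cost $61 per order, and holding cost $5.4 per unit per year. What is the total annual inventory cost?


TC = 21244/1743 * 61 + 1743/2 * 5.4

$5449.58


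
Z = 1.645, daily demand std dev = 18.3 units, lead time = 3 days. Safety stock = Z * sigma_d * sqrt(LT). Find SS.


Formula: SS = z * sigma_d * sqrt(LT)
sqrt(LT) = sqrt(3) = 1.7321
SS = 1.645 * 18.3 * 1.7321
SS = 52.1 units

52.1 units


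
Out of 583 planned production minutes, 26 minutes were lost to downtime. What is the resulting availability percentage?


Formula: Availability = (Planned Time - Downtime) / Planned Time * 100
Uptime = 583 - 26 = 557 min
Availability = 557 / 583 * 100 = 95.5%

95.5%


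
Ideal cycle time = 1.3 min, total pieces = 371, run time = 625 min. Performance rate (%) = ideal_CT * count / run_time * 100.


Formula: Performance = (Ideal CT * Total Count) / Run Time * 100
Ideal output time = 1.3 * 371 = 482.3 min
Performance = 482.3 / 625 * 100 = 77.2%

77.2%


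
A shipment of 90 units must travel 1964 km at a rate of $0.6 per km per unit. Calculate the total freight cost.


TC = dist * cost * units = 1964 * 0.6 * 90 = $106056.00

$106056.00


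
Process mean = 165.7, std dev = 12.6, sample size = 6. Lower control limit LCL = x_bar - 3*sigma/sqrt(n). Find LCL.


LCL = 165.7 - 3 * 12.6 / sqrt(6)

150.27


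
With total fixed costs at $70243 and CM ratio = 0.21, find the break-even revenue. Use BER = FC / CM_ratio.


Formula: BER = Fixed Costs / Contribution Margin Ratio
BER = $70243 / 0.21
BER = $334490.48 (to the nearest cent)

$334490.48


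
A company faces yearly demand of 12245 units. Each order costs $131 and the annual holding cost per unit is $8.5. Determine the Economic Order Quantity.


Formula: EOQ = sqrt(2 * D * S / H)
Numerator: 2 * 12245 * 131 = 3208190
2DS/H = 3208190 / 8.5 = 377434.1
EOQ = sqrt(377434.1) = 614.4 units

614.4 units


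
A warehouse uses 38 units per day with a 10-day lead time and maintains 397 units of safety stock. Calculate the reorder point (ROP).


Formula: ROP = (Daily Demand * Lead Time) + Safety Stock
Demand during lead time = 38 * 10 = 380 units
ROP = 380 + 397 = 777 units

777 units


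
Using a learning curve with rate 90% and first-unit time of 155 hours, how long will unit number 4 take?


Formula: T_n = T_1 * (learning_rate)^(log2(n)) where learning_rate = rate/100
Doublings = log2(4) = 2
T_n = 155 * 0.9^2
T_n = 155 * 0.81 = 125.6 hours

125.6 hours


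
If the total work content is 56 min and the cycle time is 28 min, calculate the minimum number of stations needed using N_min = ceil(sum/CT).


Formula: N_min = ceil(Sum of Task Times / Cycle Time)
N_min = ceil(56 min / 28 min) = ceil(2.0)
N_min = 2 stations

2


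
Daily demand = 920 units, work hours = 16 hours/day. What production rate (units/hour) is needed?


Formula: Production Rate = Daily Demand / Available Hours
Rate = 920 units/day / 16 hours/day
Rate = 57.5 units/hour

57.5 units/hour


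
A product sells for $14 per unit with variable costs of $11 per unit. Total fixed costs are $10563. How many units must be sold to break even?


Formula: BEQ = Fixed Costs / (Price - Variable Cost)
Contribution margin = $14 - $11 = $3/unit
BEQ = ceil($10563 / $3/unit) = ceil(3521.0) = 3521 units

3521 units


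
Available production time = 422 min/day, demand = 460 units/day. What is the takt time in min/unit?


Formula: Takt Time = Available Production Time / Customer Demand
Takt = 422 min/day / 460 units/day
Takt = 0.92 min/unit

0.92 min/unit


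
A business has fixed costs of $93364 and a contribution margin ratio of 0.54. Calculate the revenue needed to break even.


Formula: BER = Fixed Costs / Contribution Margin Ratio
BER = $93364 / 0.54
BER = $172896.30 (to the nearest cent)

$172896.30


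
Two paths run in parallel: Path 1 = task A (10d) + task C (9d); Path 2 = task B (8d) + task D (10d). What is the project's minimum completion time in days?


Path 1 = 10 + 9 = 19 days
Path 2 = 8 + 10 = 18 days
Duration = max(19, 18) = 19 days

19 days


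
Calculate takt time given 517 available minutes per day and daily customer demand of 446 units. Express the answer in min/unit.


Formula: Takt Time = Available Production Time / Customer Demand
Takt = 517 min/day / 446 units/day
Takt = 1.16 min/unit

1.16 min/unit


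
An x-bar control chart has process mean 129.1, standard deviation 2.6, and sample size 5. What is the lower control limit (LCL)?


LCL = 129.1 - 3 * 2.6 / sqrt(5)

125.61


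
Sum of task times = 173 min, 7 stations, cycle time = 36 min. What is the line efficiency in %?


Formula: Efficiency = Sum of Task Times / (N_stations * CT) * 100
Total station capacity = 7 stations * 36 min = 252 min
Efficiency = 173 / 252 * 100 = 68.7%

68.7%


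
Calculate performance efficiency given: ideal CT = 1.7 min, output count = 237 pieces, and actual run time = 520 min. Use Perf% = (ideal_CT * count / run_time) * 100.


Formula: Performance = (Ideal CT * Total Count) / Run Time * 100
Ideal output time = 1.7 * 237 = 402.9 min
Performance = 402.9 / 520 * 100 = 77.5%

77.5%


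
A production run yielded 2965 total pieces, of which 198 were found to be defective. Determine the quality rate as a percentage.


Formula: Quality Rate = Good Pieces / Total Pieces * 100
Good pieces = 2965 - 198 = 2767
QR = 2767 / 2965 * 100 = 93.3%

93.3%
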